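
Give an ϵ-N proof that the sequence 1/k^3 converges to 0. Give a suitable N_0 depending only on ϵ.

Suppose ϵ > 0. For k ≥ 1, |1/k^3 − 0| = 1/k^3.
1/k^3 < ϵ ⇔ k^3 > 1/ϵ ⇔ k > (1/ϵ)^{1/3}.
Take N_0 = (1/ϵ)^{1/3}. Then k > N_0 implies 1/k^3 < ϵ.

N_0 = (1/ϵ)^{1/3}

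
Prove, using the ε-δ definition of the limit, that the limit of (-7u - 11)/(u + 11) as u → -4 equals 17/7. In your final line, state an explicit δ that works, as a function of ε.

Let ε > 0. We want δ > 0 with 0 < |u + 4| < δ ⇒ |(-7u - 11)/(u + 11) − (17/7)| < ε.
Combining over a common denominator, (-7u - 11)/(u + 11) − (17/7) = [(-7u - 11)·7 − 17·(u + 11)] / [7·(u + 11)] = -66(u + 4) / (7(u + 11)).
So |(-7u - 11)/(u + 11) − (17/7)| = 66|u + 4| / (7·|u + 11|).
Restrict δ ≤ 7/2. Then |u + 4| < 7/2 gives |u + 11| = |(u + 4) + 7| ≥ 7 − 7/2 = 7/2.
Hence |(-7u - 11)/(u + 11) − (17/7)| < 66|u + 4|/(7·(7/2)) = (132/49)|u + 4|, which is < ε once |u + 4| < (49/132)ε.
Take δ = min(7/2, (49/132)ε). Then 0 < |u + 4| < δ forces both bounds, so |(-7u - 11)/(u + 11) − (17/7)| < ε.

δ = min(7/2, (49/132)ε)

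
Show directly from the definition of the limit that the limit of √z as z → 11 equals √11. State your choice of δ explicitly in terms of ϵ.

δ = min(11, √11·ϵ)

Let ϵ > 0. We want δ > 0 such that 0 < |z − 11| < δ implies |√z − √11| < ϵ.
Rationalise: √z − √11 = (z − 11)/(√z + √11), so |√z − √11| = |z − 11|/(√z + √11).
Restrict δ ≤ 11 so that |z − 11| < 11 forces z > 0, and then √z + √11 > √11.
Hence |√z − √11| < |z − 11|/√11, which is < ϵ once |z − 11| < √11·ϵ.
Take δ = min(11, √11·ϵ). If 0 < |z − 11| < δ then z > 0 and |√z − √11| < |z − 11|/√11 < ϵ.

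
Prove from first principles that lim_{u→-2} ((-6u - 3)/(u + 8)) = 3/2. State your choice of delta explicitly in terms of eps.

delta = min(3, (2/5)eps)

Suppose eps > 0. We want delta > 0 with 0 < |u + 2| < delta ⇒ |(-6u - 3)/(u + 8) − (3/2)| < eps.
Combining over a common denominator, (-6u - 3)/(u + 8) − (3/2) = [(-6u - 3)·6 − 9·(u + 8)] / [6·(u + 8)] = -45(u + 2) / (6(u + 8)).
So |(-6u - 3)/(u + 8) − (3/2)| = 45|u + 2| / (6·|u + 8|).
Restrict delta ≤ 3. Then |u + 2| < 3 gives |u + 8| = |(u + 2) + 6| ≥ 6 − 3 = 3.
Hence |(-6u - 3)/(u + 8) − (3/2)| < 45|u + 2|/(6·3) = (5/2)|u + 2|, which is < eps once |u + 2| < (2/5)eps.
Take delta = min(3, (2/5)eps). Then 0 < |u + 2| < delta forces both bounds, so |(-6u - 3)/(u + 8) − (3/2)| < eps.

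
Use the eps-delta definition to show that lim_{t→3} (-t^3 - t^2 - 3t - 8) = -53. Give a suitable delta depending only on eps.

Let eps > 0 be given. We want delta > 0 such that 0 < |t − 3| < delta implies |(-t^3 - t^2 - 3t - 8) + 53| < eps.
(-t^3 - t^2 - 3t - 8) + 53 = -t^3 - t^2 - 3t + 45 = (t − 3)(-t^2 - 4t - 15).
So |(-t^3 - t^2 - 3t - 8) + 53| = |t − 3|·|-t^2 - 4t - 15|.
Assume first that |t − 3| < 1, so |t| < 4. Then |-t^2 - 4t - 15| ≤ 4^2 + 4·4 + 15 = 47.
Hence |(-t^3 - t^2 - 3t - 8) + 53| ≤ 47|t − 3| < eps provided |t − 3| < eps/47.
Take delta = min(1, eps/47). Then 0 < |t − 3| < delta gives both |t − 3| < 1 and |t − 3| < eps/47, so |(-t^3 - t^2 - 3t - 8) + 53| < eps.

delta = min(1, eps/47)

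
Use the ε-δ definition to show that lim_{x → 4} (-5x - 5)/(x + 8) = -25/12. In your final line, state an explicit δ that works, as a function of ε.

δ = min(6, (72/35)ε)

Let ε > 0 be given. We want δ > 0 with 0 < |x − 4| < δ ⇒ |(-5x - 5)/(x + 8) + 25/12| < ε.
Combining over a common denominator, (-5x - 5)/(x + 8) + 25/12 = [(-5x - 5)·12 − (-25)·(x + 8)] / [12·(x + 8)] = -35(x − 4) / (12(x + 8)).
So |(-5x - 5)/(x + 8) + 25/12| = 35|x − 4| / (12·|x + 8|).
Require δ ≤ 6, so |x + 8| ≥ |12| − |x − 4| > 12 − 6 = 6.
Hence |(-5x - 5)/(x + 8) + 25/12| < 35|x − 4|/(12·6) = (35/72)|x − 4|, which is < ε once |x − 4| < (72/35)ε.
Take δ = min(6, (72/35)ε). Then 0 < |x − 4| < δ forces both bounds, so |(-5x - 5)/(x + 8) + 25/12| < ε.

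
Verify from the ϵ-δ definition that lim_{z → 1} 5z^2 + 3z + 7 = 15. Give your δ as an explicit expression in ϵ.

δ = min(2, ϵ/23)

Fix ϵ > 0. We want δ > 0 such that 0 < |z − 1| < δ implies |(5z^2 + 3z + 7) − 15| < ϵ.
(5z^2 + 3z + 7) − 15 = 5z^2 + 3z - 8 = (z − 1)(5z + 8).
So |(5z^2 + 3z + 7) − 15| = |z − 1|·|5z + 8|.
Require δ ≤ 2. Then |z − 1| < 2 gives |z| < 3, and by the triangle inequality |5z + 8| ≤ 5·3 + 8 = 23.
Hence |(5z^2 + 3z + 7) − 15| ≤ 23|z − 1| < ϵ provided |z − 1| < ϵ/23.
Choosing δ = min(2, ϵ/23) ensures both conditions, hence |(5z^2 + 3z + 7) − 15| < ϵ.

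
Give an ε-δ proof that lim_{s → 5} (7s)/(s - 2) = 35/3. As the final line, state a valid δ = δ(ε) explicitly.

Let ε > 0. We want δ > 0 with 0 < |s − 5| < δ ⇒ |(7s)/(s - 2) − (35/3)| < ε.
Combining over a common denominator, (7s)/(s - 2) − (35/3) = [(7s)·3 − 35·(s - 2)] / [3·(s - 2)] = -14(s − 5) / (3(s - 2)).
So |(7s)/(s - 2) − (35/3)| = 14|s − 5| / (3·|s − 2|).
Restrict δ ≤ 3/2. Then |s − 5| < 3/2 gives |s − 2| = |(s − 5) + 3| ≥ 3 − 3/2 = 3/2.
Hence |(7s)/(s - 2) − (35/3)| < 14|s − 5|/(3·(3/2)) = (28/9)|s − 5|, which is < ε once |s − 5| < (9/28)ε.
Take δ = min(3/2, (9/28)ε). Then 0 < |s − 5| < δ forces both bounds, so |(7s)/(s - 2) − (35/3)| < ε.

δ = min(3/2, (9/28)ε)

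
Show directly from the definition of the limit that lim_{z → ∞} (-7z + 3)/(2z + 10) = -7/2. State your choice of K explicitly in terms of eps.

K = 19/eps

Suppose eps > 0. We seek K > 0 such that z > K implies |(-7z + 3)/(2z + 10) + 7/2| < eps.
(-7z + 3)/(2z + 10) + 7/2 = (2(-7z + 3) − (-7)(2z + 10)) / (2(2z + 10)) = 76/(2(2z + 10)).
For z > 0 we have 2z + 10 > 2z, so |(-7z + 3)/(2z + 10) + 7/2| = 76/(2(2z + 10)) < 76/(2·2z) = 19/z.
Thus |(-7z + 3)/(2z + 10) + 7/2| < eps whenever z > 19/eps.
Take K = 19/eps. If z > K then |(-7z + 3)/(2z + 10) + 7/2| < 19/z < eps.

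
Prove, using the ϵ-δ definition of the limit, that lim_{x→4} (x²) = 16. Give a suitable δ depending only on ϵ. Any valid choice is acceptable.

Suppose ϵ > 0. We seek δ > 0 with 0 < |x − 4| < δ ⇒ |x² − 16| < ϵ.
Factor: x² − 16 = (x − 4)(x + 4), so |x² − 16| = |x − 4|·|x + 4|.
Restrict δ ≤ 2. Then |x − 4| < 2 gives |x| < 6, so by the triangle inequality |x + 4| ≤ 6 + 4 = 10.
Hence |x² − 16| ≤ 10|x − 4|, which is < ϵ once |x − 4| < ϵ/10.
Take δ = min(2, ϵ/10). If 0 < |x − 4| < δ then both bounds hold and |x² − 16| ≤ 10|x − 4| < 10·(ϵ/10) = ϵ.

δ = min(2, ϵ/10)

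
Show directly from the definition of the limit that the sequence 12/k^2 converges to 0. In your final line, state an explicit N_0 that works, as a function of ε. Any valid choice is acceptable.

Suppose ε > 0. For k ≥ 1, |12/k^2 − 0| = 12/k^2.
12/k^2 < ε ⇔ k^2 > 12/ε ⇔ k > (12/ε)^{1/2}.
Take N_0 = (12/ε)^{1/2}. Then k > N_0 implies 12/k^2 < ε.

N_0 = (12/ε)^{1/2}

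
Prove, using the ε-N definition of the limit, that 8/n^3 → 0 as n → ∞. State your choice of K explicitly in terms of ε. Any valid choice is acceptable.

K = (8/ε)^{1/3}

Fix ε > 0. For n ≥ 1, |8/n^3 − 0| = 8/n^3.
8/n^3 < ε ⇔ n^3 > 8/ε ⇔ n > (8/ε)^{1/3}.
Take K = (8/ε)^{1/3}. Then n > K implies 8/n^3 < ε.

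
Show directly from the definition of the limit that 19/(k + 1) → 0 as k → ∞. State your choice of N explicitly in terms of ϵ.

Suppose ϵ > 0. For k ≥ 1, |19/(k + 1) − 0| = 19/(k + 1) ≤ 19/k.
We need 19/k < ϵ, i.e. k > 19/ϵ.
Take N = 19/ϵ. If k > N then |19/(k + 1)| ≤ 19/k < ϵ.

N = 19/ϵ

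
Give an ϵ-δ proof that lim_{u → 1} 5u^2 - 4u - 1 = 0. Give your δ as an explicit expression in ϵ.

Let ϵ > 0. We want δ > 0 such that 0 < |u − 1| < δ implies |(5u^2 - 4u - 1)| < ϵ.
(5u^2 - 4u - 1) = 5u^2 - 4u - 1 = (u − 1)(5u + 1).
So |(5u^2 - 4u - 1)| = |u − 1|·|5u + 1|.
Assume first that |u − 1| < 1, so |u| < 2. Then |5u + 1| ≤ 5·2 + 1 = 11.
Hence |(5u^2 - 4u - 1)| ≤ 11|u − 1| < ϵ provided |u − 1| < ϵ/11.
Choosing δ = min(1, ϵ/11) ensures both conditions, hence |(5u^2 - 4u - 1)| < ϵ.

δ = min(1, ϵ/11)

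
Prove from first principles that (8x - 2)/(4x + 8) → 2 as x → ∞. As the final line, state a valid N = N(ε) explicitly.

N = (9/2)/ε

Let ε > 0 be given. We seek N > 0 such that x > N implies |(8x - 2)/(4x + 8) − 2| < ε.
(8x - 2)/(4x + 8) − 2 = (4(8x - 2) − 8(4x + 8)) / (4(4x + 8)) = -72/(4(4x + 8)).
For x > 0 we have 4x + 8 > 4x, so |(8x - 2)/(4x + 8) − 2| = 72/(4(4x + 8)) < 72/(4·4x) = (9/2)/x.
Thus |(8x - 2)/(4x + 8) − 2| < ε whenever x > (9/2)/ε.
Take N = (9/2)/ε. If x > N then |(8x - 2)/(4x + 8) − 2| < (9/2)/x < ε.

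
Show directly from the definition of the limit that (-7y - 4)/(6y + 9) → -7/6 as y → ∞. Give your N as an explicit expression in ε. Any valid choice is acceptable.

N = (13/12)/ε

Fix ε > 0. We seek N > 0 such that y > N implies |(-7y - 4)/(6y + 9) + 7/6| < ε.
(-7y - 4)/(6y + 9) + 7/6 = (6(-7y - 4) − (-7)(6y + 9)) / (6(6y + 9)) = 39/(6(6y + 9)).
For y > 0 we have 6y + 9 > 6y, so |(-7y - 4)/(6y + 9) + 7/6| = 39/(6(6y + 9)) < 39/(6·6y) = (13/12)/y.
Thus |(-7y - 4)/(6y + 9) + 7/6| < ε whenever y > (13/12)/ε.
Take N = (13/12)/ε. If y > N then |(-7y - 4)/(6y + 9) + 7/6| < (13/12)/y < ε.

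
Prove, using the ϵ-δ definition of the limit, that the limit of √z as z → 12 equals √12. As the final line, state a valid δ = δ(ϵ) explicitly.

Fix ϵ > 0. We want δ > 0 such that 0 < |z − 12| < δ implies |√z − √12| < ϵ.
Rationalise: √z − √12 = (z − 12)/(√z + √12), so |√z − √12| = |z − 12|/(√z + √12).
Restrict δ ≤ 12 so that |z − 12| < 12 forces z > 0, and then √z + √12 > √12.
Hence |√z − √12| < |z − 12|/√12, which is < ϵ once |z − 12| < √12·ϵ.
Take δ = min(12, √12·ϵ). If 0 < |z − 12| < δ then z > 0 and |√z − √12| < |z − 12|/√12 < ϵ.

δ = min(12, √12·ϵ)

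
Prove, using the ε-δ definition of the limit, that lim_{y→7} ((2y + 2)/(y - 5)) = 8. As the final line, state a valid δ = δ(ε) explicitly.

Let ε > 0 be given. We want δ > 0 with 0 < |y − 7| < δ ⇒ |(2y + 2)/(y - 5) − 8| < ε.
Combining over a common denominator, (2y + 2)/(y - 5) − 8 = [(2y + 2)·2 − 16·(y - 5)] / [2·(y - 5)] = -12(y − 7) / (2(y - 5)).
So |(2y + 2)/(y - 5) − 8| = 12|y − 7| / (2·|y − 5|).
Restrict δ ≤ 1. Then |y − 7| < 1 gives |y − 5| = |(y − 7) + 2| ≥ 2 − 1 = 1.
Hence |(2y + 2)/(y - 5) − 8| < 12|y − 7|/(2·1) = 6|y − 7|, which is < ε once |y − 7| < (1/6)ε.
Take δ = min(1, (1/6)ε). Then 0 < |y − 7| < δ forces both bounds, so |(2y + 2)/(y - 5) − 8| < ε.

δ = min(1, (1/6)ε)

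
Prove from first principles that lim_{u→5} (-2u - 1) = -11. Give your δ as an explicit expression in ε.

Let ε > 0. We need δ > 0 so that 0 < |u − 5| < δ implies |(-2u - 1) + 11| < ε.
Since (-2u - 1) + 11 = -2(u − 5), we have |(-2u - 1) + 11| = 2|u − 5|.
So 2|u − 5| < ε exactly when |u − 5| < ε/2.
Take δ = ε/2. If 0 < |u − 5| < δ then |(-2u - 1) + 11| = 2|u − 5| < 2·(ε/2) = ε.

δ = ε/2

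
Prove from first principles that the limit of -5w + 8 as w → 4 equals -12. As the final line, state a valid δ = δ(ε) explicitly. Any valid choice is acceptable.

Let ε > 0 be given. We need δ > 0 so that 0 < |w − 4| < δ implies |(-5w + 8) + 12| < ε.
|(-5w + 8) + 12| = |-5w + 20| = 5|w − 4|.
So 5|w − 4| < ε exactly when |w − 4| < ε/5.
Take δ = ε/5. If 0 < |w − 4| < δ then |(-5w + 8) + 12| = 5|w − 4| < 5·(ε/5) = ε.

δ = ε/5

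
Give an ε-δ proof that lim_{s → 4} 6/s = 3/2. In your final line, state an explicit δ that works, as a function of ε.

δ = min(2, (4/3)ε)

Let ε > 0 be given. We seek δ > 0 such that 0 < |s − 4| < δ implies |6/s − (3/2)| < ε.
|6/s − (3/2)| = 6·|4 − s|/(4·|s|) = 6|s − 4|/(4|s|).
Require δ ≤ 2 so that |s| > 4 − 2 = 2, hence 4|s| > 8.
Then |6/s − (3/2)| < 6|s − 4|/8, which is < ε when |s − 4| < (4/3)ε.
Take δ = min(2, (4/3)ε). Then 0 < |s − 4| < δ gives both |s − 4| < 2 and |s − 4| < (4/3)ε, so |6/s − (3/2)| < ε.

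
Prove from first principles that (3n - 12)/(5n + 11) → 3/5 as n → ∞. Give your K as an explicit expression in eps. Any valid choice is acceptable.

Suppose eps > 0. For n ≥ 1, |(3n - 12)/(5n + 11) − (3/5)| = |-93|/(5(5n + 11)) = 93/(5(5n + 11)).
Since 5n + 11 ≥ 5n for n ≥ 1, this is ≤ 93/(5·5n) = (93/25)/n.
So |(3n - 12)/(5n + 11) − (3/5)| < eps whenever n > (93/25)/eps.
Take K = (93/25)/eps. If n > K then |(3n - 12)/(5n + 11) − (3/5)| ≤ (93/25)/n < eps.

K = (93/25)/eps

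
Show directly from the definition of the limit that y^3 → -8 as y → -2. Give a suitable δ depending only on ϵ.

Let ϵ > 0 be given. We seek δ > 0 with 0 < |y + 2| < δ ⇒ |y^3 + 8| < ϵ.
Factor: y^3 + 8 = (y + 2)(y^2 - 2y + 4), so |y^3 + 8| = |y + 2|·|y^2 - 2y + 4|.
Restrict δ ≤ 1. Then |y + 2| < 1 gives |y| < 3, so by the triangle inequality |y^2 - 2y + 4| ≤ 3^2 + 2·3 + 4 = 19.
Hence |y^3 + 8| ≤ 19|y + 2|, which is < ϵ once |y + 2| < ϵ/19.
Take δ = min(1, ϵ/19). If 0 < |y + 2| < δ then both bounds hold and |y^3 + 8| ≤ 19|y + 2| < 19·(ϵ/19) = ϵ.

δ = min(1, ϵ/19)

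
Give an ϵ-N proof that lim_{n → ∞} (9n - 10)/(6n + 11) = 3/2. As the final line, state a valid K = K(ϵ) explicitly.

K = (53/12)/ϵ

Suppose ϵ > 0. For n ≥ 1, |(9n - 10)/(6n + 11) − (3/2)| = |-159|/(6(6n + 11)) = 159/(6(6n + 11)).
Since 6n + 11 ≥ 6n for n ≥ 1, this is ≤ 159/(6·6n) = (53/12)/n.
So |(9n - 10)/(6n + 11) − (3/2)| < ϵ whenever n > (53/12)/ϵ.
Take K = (53/12)/ϵ. If n > K then |(9n - 10)/(6n + 11) − (3/2)| ≤ (53/12)/n < ϵ.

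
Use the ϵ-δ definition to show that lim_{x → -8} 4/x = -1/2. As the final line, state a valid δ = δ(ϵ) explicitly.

δ = min(4, 8ϵ)

Let ϵ > 0. We seek δ > 0 such that 0 < |x + 8| < δ implies |4/x + 1/2| < ϵ.
|4/x + 1/2| = 4·|-8 − x|/(8·|x|) = 4|x + 8|/(8|x|).
Require δ ≤ 4 so that |x| > 8 − 4 = 4, hence 8|x| > 32.
Then |4/x + 1/2| < 4|x + 8|/32, which is < ϵ when |x + 8| < 8ϵ.
Take δ = min(4, 8ϵ). Then 0 < |x + 8| < δ gives both |x + 8| < 4 and |x + 8| < 8ϵ, so |4/x + 1/2| < ϵ.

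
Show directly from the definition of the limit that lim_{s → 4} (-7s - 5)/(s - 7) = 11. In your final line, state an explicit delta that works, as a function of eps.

Fix eps > 0. We want delta > 0 with 0 < |s − 4| < delta ⇒ |(-7s - 5)/(s - 7) − 11| < eps.
Combining over a common denominator, (-7s - 5)/(s - 7) − 11 = [(-7s - 5)·(-3) − (-33)·(s - 7)] / [(-3)·(s - 7)] = 54(s − 4) / ((-3)(s - 7)).
So |(-7s - 5)/(s - 7) − 11| = 54|s − 4| / (3·|s − 7|).
Restrict delta ≤ 3/2. Then |s − 4| < 3/2 gives |s − 7| = |(s − 4) + (-3)| ≥ 3 − 3/2 = 3/2.
Hence |(-7s - 5)/(s - 7) − 11| < 54|s − 4|/(3·(3/2)) = 12|s − 4|, which is < eps once |s − 4| < (1/12)eps.
Take delta = min(3/2, (1/12)eps). Then 0 < |s − 4| < delta forces both bounds, so |(-7s - 5)/(s - 7) − 11| < eps.

delta = min(3/2, (1/12)eps)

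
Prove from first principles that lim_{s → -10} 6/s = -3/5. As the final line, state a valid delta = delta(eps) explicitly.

Suppose eps > 0. We seek delta > 0 such that 0 < |s + 10| < delta implies |6/s + 3/5| < eps.
|6/s + 3/5| = 6·|-10 − s|/(10·|s|) = 6|s + 10|/(10|s|).
Require delta ≤ 5 so that |s| > 10 − 5 = 5, hence 10|s| > 50.
Then |6/s + 3/5| < 6|s + 10|/50, which is < eps when |s + 10| < (25/3)eps.
Take delta = min(5, (25/3)eps). Then 0 < |s + 10| < delta gives both |s + 10| < 5 and |s + 10| < (25/3)eps, so |6/s + 3/5| < eps.

delta = min(5, (25/3)eps)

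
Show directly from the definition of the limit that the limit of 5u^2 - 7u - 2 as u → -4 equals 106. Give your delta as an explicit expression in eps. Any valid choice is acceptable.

Suppose eps > 0. We want delta > 0 such that 0 < |u + 4| < delta implies |(5u^2 - 7u - 2) − 106| < eps.
(5u^2 - 7u - 2) − 106 = 5u^2 - 7u - 108 = (u + 4)(5u - 27).
So |(5u^2 - 7u - 2) − 106| = |u + 4|·|5u - 27|.
Require delta ≤ 2. Then |u + 4| < 2 gives |u| < 6, and by the triangle inequality |5u - 27| ≤ 5·6 + 27 = 57.
Hence |(5u^2 - 7u - 2) − 106| ≤ 57|u + 4| < eps provided |u + 4| < eps/57.
Take delta = min(2, eps/57). Then 0 < |u + 4| < delta gives both |u + 4| < 2 and |u + 4| < eps/57, so |(5u^2 - 7u - 2) − 106| < eps.

delta = min(2, eps/57)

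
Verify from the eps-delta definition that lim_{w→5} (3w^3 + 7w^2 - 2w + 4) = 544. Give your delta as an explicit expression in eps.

Suppose eps > 0. We want delta > 0 such that 0 < |w − 5| < delta implies |(3w^3 + 7w^2 - 2w + 4) − 544| < eps.
(3w^3 + 7w^2 - 2w + 4) − 544 = 3w^3 + 7w^2 - 2w - 540 = (w − 5)(3w^2 + 22w + 108).
So |(3w^3 + 7w^2 - 2w + 4) − 544| = |w − 5|·|3w^2 + 22w + 108|.
Require delta ≤ 1. Then |w − 5| < 1 gives |w| < 6, and by the triangle inequality |3w^2 + 22w + 108| ≤ 3·6^2 + 22·6 + 108 = 348.
Hence |(3w^3 + 7w^2 - 2w + 4) − 544| ≤ 348|w − 5| < eps provided |w − 5| < eps/348.
Choosing delta = min(1, eps/348) ensures both conditions, hence |(3w^3 + 7w^2 - 2w + 4) − 544| < eps.

delta = min(1, eps/348)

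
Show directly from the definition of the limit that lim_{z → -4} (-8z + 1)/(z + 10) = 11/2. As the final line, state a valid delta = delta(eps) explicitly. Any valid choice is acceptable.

delta = min(3, (2/9)eps)

Suppose eps > 0. We want delta > 0 with 0 < |z + 4| < delta ⇒ |(-8z + 1)/(z + 10) − (11/2)| < eps.
Combining over a common denominator, (-8z + 1)/(z + 10) − (11/2) = [(-8z + 1)·6 − 33·(z + 10)] / [6·(z + 10)] = -81(z + 4) / (6(z + 10)).
So |(-8z + 1)/(z + 10) − (11/2)| = 81|z + 4| / (6·|z + 10|).
Require delta ≤ 3, so |z + 10| ≥ |6| − |z + 4| > 6 − 3 = 3.
Hence |(-8z + 1)/(z + 10) − (11/2)| < 81|z + 4|/(6·3) = (9/2)|z + 4|, which is < eps once |z + 4| < (2/9)eps.
Take delta = min(3, (2/9)eps). Then 0 < |z + 4| < delta forces both bounds, so |(-8z + 1)/(z + 10) − (11/2)| < eps.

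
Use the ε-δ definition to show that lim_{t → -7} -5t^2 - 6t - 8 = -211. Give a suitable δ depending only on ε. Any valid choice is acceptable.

Let ε > 0 be given. We want δ > 0 such that 0 < |t + 7| < δ implies |(-5t^2 - 6t - 8) + 211| < ε.
(-5t^2 - 6t - 8) + 211 = -5t^2 - 6t + 203 = (t + 7)(-5t + 29).
So |(-5t^2 - 6t - 8) + 211| = |t + 7|·|-5t + 29|.
Require δ ≤ 1. Then |t + 7| < 1 gives |t| < 8, and by the triangle inequality |-5t + 29| ≤ 5·8 + 29 = 69.
Hence |(-5t^2 - 6t - 8) + 211| ≤ 69|t + 7| < ε provided |t + 7| < ε/69.
Take δ = min(1, ε/69). Then 0 < |t + 7| < δ gives both |t + 7| < 1 and |t + 7| < ε/69, so |(-5t^2 - 6t - 8) + 211| < ε.

δ = min(1, ε/69)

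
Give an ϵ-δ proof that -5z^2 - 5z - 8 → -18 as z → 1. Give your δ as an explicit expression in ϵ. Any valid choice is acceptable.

Fix ϵ > 0. We want δ > 0 such that 0 < |z − 1| < δ implies |(-5z^2 - 5z - 8) + 18| < ϵ.
(-5z^2 - 5z - 8) + 18 = -5z^2 - 5z + 10 = (z − 1)(-5z - 10).
So |(-5z^2 - 5z - 8) + 18| = |z − 1|·|-5z - 10|.
Require δ ≤ 1. Then |z − 1| < 1 gives |z| < 2, and by the triangle inequality |-5z - 10| ≤ 5·2 + 10 = 20.
Hence |(-5z^2 - 5z - 8) + 18| ≤ 20|z − 1| < ϵ provided |z − 1| < ϵ/20.
Take δ = min(1, ϵ/20). Then 0 < |z − 1| < δ gives both |z − 1| < 1 and |z − 1| < ϵ/20, so |(-5z^2 - 5z - 8) + 18| < ϵ.

δ = min(1, ϵ/20)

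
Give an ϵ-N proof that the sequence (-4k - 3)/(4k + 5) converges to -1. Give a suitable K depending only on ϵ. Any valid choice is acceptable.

Let ϵ > 0 be given. For k ≥ 1, |(-4k - 3)/(4k + 5) + 1| = |8|/(4(4k + 5)) = 8/(4(4k + 5)).
Since 4k + 5 ≥ 4k for k ≥ 1, this is ≤ 8/(4·4k) = (1/2)/k.
So |(-4k - 3)/(4k + 5) + 1| < ϵ whenever k > (1/2)/ϵ.
Take K = (1/2)/ϵ. If k > K then |(-4k - 3)/(4k + 5) + 1| ≤ (1/2)/k < ϵ.

K = (1/2)/ϵ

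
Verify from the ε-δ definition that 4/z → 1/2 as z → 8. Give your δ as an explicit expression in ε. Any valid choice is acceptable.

δ = min(4, 8ε)

Fix ε > 0. We seek δ > 0 such that 0 < |z − 8| < δ implies |4/z − (1/2)| < ε.
|4/z − (1/2)| = 4·|8 − z|/(8·|z|) = 4|z − 8|/(8|z|).
Require δ ≤ 4 so that |z| > 8 − 4 = 4, hence 8|z| > 32.
Then |4/z − (1/2)| < 4|z − 8|/32, which is < ε when |z − 8| < 8ε.
Take δ = min(4, 8ε). Then 0 < |z − 8| < δ gives both |z − 8| < 4 and |z − 8| < 8ε, so |4/z − (1/2)| < ε.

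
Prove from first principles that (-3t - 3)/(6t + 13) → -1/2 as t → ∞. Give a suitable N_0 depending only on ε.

N_0 = (7/12)/ε

Let ε > 0. We seek N_0 > 0 such that t > N_0 implies |(-3t - 3)/(6t + 13) + 1/2| < ε.
(-3t - 3)/(6t + 13) + 1/2 = (6(-3t - 3) − (-3)(6t + 13)) / (6(6t + 13)) = 21/(6(6t + 13)).
For t > 0 we have 6t + 13 > 6t, so |(-3t - 3)/(6t + 13) + 1/2| = 21/(6(6t + 13)) < 21/(6·6t) = (7/12)/t.
Thus |(-3t - 3)/(6t + 13) + 1/2| < ε whenever t > (7/12)/ε.
Take N_0 = (7/12)/ε. If t > N_0 then |(-3t - 3)/(6t + 13) + 1/2| < (7/12)/t < ε.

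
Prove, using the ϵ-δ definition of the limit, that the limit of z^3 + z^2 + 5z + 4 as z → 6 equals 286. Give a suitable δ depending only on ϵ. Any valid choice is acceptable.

Suppose ϵ > 0. We want δ > 0 such that 0 < |z − 6| < δ implies |(z^3 + z^2 + 5z + 4) − 286| < ϵ.
(z^3 + z^2 + 5z + 4) − 286 = z^3 + z^2 + 5z - 282 = (z − 6)(z^2 + 7z + 47).
So |(z^3 + z^2 + 5z + 4) − 286| = |z − 6|·|z^2 + 7z + 47|.
Assume first that |z − 6| < 1, so |z| < 7. Then |z^2 + 7z + 47| ≤ 7^2 + 7·7 + 47 = 145.
Hence |(z^3 + z^2 + 5z + 4) − 286| ≤ 145|z − 6| < ϵ provided |z − 6| < ϵ/145.
Take δ = min(1, ϵ/145). Then 0 < |z − 6| < δ gives both |z − 6| < 1 and |z − 6| < ϵ/145, so |(z^3 + z^2 + 5z + 4) − 286| < ϵ.

δ = min(1, ϵ/145)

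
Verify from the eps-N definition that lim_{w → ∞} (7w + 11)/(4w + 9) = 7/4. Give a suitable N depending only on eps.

Let eps > 0 be given. We seek N > 0 such that w > N implies |(7w + 11)/(4w + 9) − (7/4)| < eps.
(7w + 11)/(4w + 9) − (7/4) = (4(7w + 11) − 7(4w + 9)) / (4(4w + 9)) = -19/(4(4w + 9)).
For w > 0 we have 4w + 9 > 4w, so |(7w + 11)/(4w + 9) − (7/4)| = 19/(4(4w + 9)) < 19/(4·4w) = (19/16)/w.
Thus |(7w + 11)/(4w + 9) − (7/4)| < eps whenever w > (19/16)/eps.
Take N = (19/16)/eps. If w > N then |(7w + 11)/(4w + 9) − (7/4)| < (19/16)/w < eps.

N = (19/16)/eps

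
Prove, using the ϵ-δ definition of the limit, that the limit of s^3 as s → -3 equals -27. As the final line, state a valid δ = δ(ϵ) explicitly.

Fix ϵ > 0. We seek δ > 0 with 0 < |s + 3| < δ ⇒ |s^3 + 27| < ϵ.
Factor: s^3 + 27 = (s + 3)(s^2 - 3s + 9), so |s^3 + 27| = |s + 3|·|s^2 - 3s + 9|.
Restrict δ ≤ 1. Then |s + 3| < 1 gives |s| < 4, so by the triangle inequality |s^2 - 3s + 9| ≤ 4^2 + 3·4 + 9 = 37.
Hence |s^3 + 27| ≤ 37|s + 3|, which is < ϵ once |s + 3| < ϵ/37.
Take δ = min(1, ϵ/37). If 0 < |s + 3| < δ then both bounds hold and |s^3 + 27| ≤ 37|s + 3| < 37·(ϵ/37) = ϵ.

δ = min(1, ϵ/37)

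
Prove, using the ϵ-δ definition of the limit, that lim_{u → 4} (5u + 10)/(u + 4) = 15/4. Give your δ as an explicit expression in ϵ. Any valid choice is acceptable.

δ = min(4, (16/5)ϵ)

Fix ϵ > 0. We want δ > 0 with 0 < |u − 4| < δ ⇒ |(5u + 10)/(u + 4) − (15/4)| < ϵ.
Combining over a common denominator, (5u + 10)/(u + 4) − (15/4) = [(5u + 10)·8 − 30·(u + 4)] / [8·(u + 4)] = 10(u − 4) / (8(u + 4)).
So |(5u + 10)/(u + 4) − (15/4)| = 10|u − 4| / (8·|u + 4|).
Restrict δ ≤ 4. Then |u − 4| < 4 gives |u + 4| = |(u − 4) + 8| ≥ 8 − 4 = 4.
Hence |(5u + 10)/(u + 4) − (15/4)| < 10|u − 4|/(8·4) = (5/16)|u − 4|, which is < ϵ once |u − 4| < (16/5)ϵ.
Take δ = min(4, (16/5)ϵ). Then 0 < |u − 4| < δ forces both bounds, so |(5u + 10)/(u + 4) − (15/4)| < ϵ.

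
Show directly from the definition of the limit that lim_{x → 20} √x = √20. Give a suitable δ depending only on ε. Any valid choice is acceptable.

δ = min(20, √20·ε)

Suppose ε > 0. We want δ > 0 such that 0 < |x − 20| < δ implies |√x − √20| < ε.
Multiplying by the conjugate, |√x − √20| = |x − 20|/(√x + √20).
Restrict δ ≤ 20 so that |x − 20| < 20 forces x > 0, and then √x + √20 > √20.
Hence |√x − √20| < |x − 20|/√20, which is < ε once |x − 20| < √20·ε.
Take δ = min(20, √20·ε). If 0 < |x − 20| < δ then x > 0 and |√x − √20| < |x − 20|/√20 < ε.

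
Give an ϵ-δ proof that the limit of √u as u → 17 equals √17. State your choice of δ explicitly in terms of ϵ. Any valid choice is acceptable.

Let ϵ > 0. We want δ > 0 such that 0 < |u − 17| < δ implies |√u − √17| < ϵ.
Rationalise: √u − √17 = (u − 17)/(√u + √17), so |√u − √17| = |u − 17|/(√u + √17).
Restrict δ ≤ 17 so that |u − 17| < 17 forces u > 0, and then √u + √17 > √17.
Hence |√u − √17| < |u − 17|/√17, which is < ϵ once |u − 17| < √17·ϵ.
Take δ = min(17, √17·ϵ). If 0 < |u − 17| < δ then u > 0 and |√u − √17| < |u − 17|/√17 < ϵ.

δ = min(17, √17·ϵ)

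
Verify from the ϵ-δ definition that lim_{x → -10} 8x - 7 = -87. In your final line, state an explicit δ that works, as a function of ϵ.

Fix ϵ > 0. We need δ > 0 so that 0 < |x + 10| < δ implies |(8x - 7) + 87| < ϵ.
Since (8x - 7) + 87 = 8(x + 10), we have |(8x - 7) + 87| = 8|x + 10|.
So 8|x + 10| < ϵ exactly when |x + 10| < ϵ/8.
Choosing δ = ϵ/8 gives |(8x - 7) + 87| = 8|x + 10| < ϵ whenever |x + 10| < δ.

δ = ϵ/8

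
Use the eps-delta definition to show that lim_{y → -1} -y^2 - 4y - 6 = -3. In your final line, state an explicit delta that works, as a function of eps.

delta = min(1, eps/5)

Suppose eps > 0. We want delta > 0 such that 0 < |y + 1| < delta implies |(-y^2 - 4y - 6) + 3| < eps.
(-y^2 - 4y - 6) + 3 = -y^2 - 4y - 3 = (y + 1)(-y - 3).
So |(-y^2 - 4y - 6) + 3| = |y + 1|·|-y - 3|.
Assume first that |y + 1| < 1, so |y| < 2. Then |-y - 3| ≤ 2 + 3 = 5.
Hence |(-y^2 - 4y - 6) + 3| ≤ 5|y + 1| < eps provided |y + 1| < eps/5.
Take delta = min(1, eps/5). Then 0 < |y + 1| < delta gives both |y + 1| < 1 and |y + 1| < eps/5, so |(-y^2 - 4y - 6) + 3| < eps.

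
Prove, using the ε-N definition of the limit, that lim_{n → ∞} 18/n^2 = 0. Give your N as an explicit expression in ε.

Let ε > 0 be given. For n ≥ 1, |18/n^2 − 0| = 18/n^2.
18/n^2 < ε ⇔ n^2 > 18/ε ⇔ n > (18/ε)^{1/2}.
Take N = (18/ε)^{1/2}. Then n > N implies 18/n^2 < ε.

N = (18/ε)^{1/2}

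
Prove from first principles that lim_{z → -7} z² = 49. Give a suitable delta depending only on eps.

delta = min(2, eps/16)

Let eps > 0. We seek delta > 0 with 0 < |z + 7| < delta ⇒ |z² − 49| < eps.
Factor: z² − 49 = (z + 7)(z - 7), so |z² − 49| = |z + 7|·|z - 7|.
Impose delta ≤ 2 so that |z| < 9; then |z - 7| ≤ 16.
Hence |z² − 49| ≤ 16|z + 7|, which is < eps once |z + 7| < eps/16.
Take delta = min(2, eps/16). If 0 < |z + 7| < delta then both bounds hold and |z² − 49| ≤ 16|z + 7| < 16·(eps/16) = eps.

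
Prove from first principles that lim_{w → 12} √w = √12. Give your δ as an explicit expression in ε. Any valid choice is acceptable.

δ = min(12, √12·ε)

Fix ε > 0. We want δ > 0 such that 0 < |w − 12| < δ implies |√w − √12| < ε.
Multiplying by the conjugate, |√w − √12| = |w − 12|/(√w + √12).
Restrict δ ≤ 12 so that |w − 12| < 12 forces w > 0, and then √w + √12 > √12.
Hence |√w − √12| < |w − 12|/√12, which is < ε once |w − 12| < √12·ε.
Take δ = min(12, √12·ε). If 0 < |w − 12| < δ then w > 0 and |√w − √12| < |w − 12|/√12 < ε.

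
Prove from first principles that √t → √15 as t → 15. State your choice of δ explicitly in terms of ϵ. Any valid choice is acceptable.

δ = min(15, √15·ϵ)

Fix ϵ > 0. We want δ > 0 such that 0 < |t − 15| < δ implies |√t − √15| < ϵ.
Multiplying by the conjugate, |√t − √15| = |t − 15|/(√t + √15).
Restrict δ ≤ 15 so that |t − 15| < 15 forces t > 0, and then √t + √15 > √15.
Hence |√t − √15| < |t − 15|/√15, which is < ϵ once |t − 15| < √15·ϵ.
Take δ = min(15, √15·ϵ). If 0 < |t − 15| < δ then t > 0 and |√t − √15| < |t − 15|/√15 < ϵ.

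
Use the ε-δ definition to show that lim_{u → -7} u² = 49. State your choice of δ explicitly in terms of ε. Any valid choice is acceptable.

δ = min(2, ε/16)

Let ε > 0. We seek δ > 0 with 0 < |u + 7| < δ ⇒ |u² − 49| < ε.
Factor: u² − 49 = (u + 7)(u - 7), so |u² − 49| = |u + 7|·|u - 7|.
Restrict δ ≤ 2. Then |u + 7| < 2 gives |u| < 9, so by the triangle inequality |u - 7| ≤ 9 + 7 = 16.
Hence |u² − 49| ≤ 16|u + 7|, which is < ε once |u + 7| < ε/16.
Take δ = min(2, ε/16). If 0 < |u + 7| < δ then both bounds hold and |u² − 49| ≤ 16|u + 7| < 16·(ε/16) = ε.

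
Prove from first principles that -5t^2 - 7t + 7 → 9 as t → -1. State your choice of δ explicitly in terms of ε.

Let ε > 0. We want δ > 0 such that 0 < |t + 1| < δ implies |(-5t^2 - 7t + 7) − 9| < ε.
(-5t^2 - 7t + 7) − 9 = -5t^2 - 7t - 2 = (t + 1)(-5t - 2).
So |(-5t^2 - 7t + 7) − 9| = |t + 1|·|-5t - 2|.
Require δ ≤ 1. Then |t + 1| < 1 gives |t| < 2, and by the triangle inequality |-5t - 2| ≤ 5·2 + 2 = 12.
Hence |(-5t^2 - 7t + 7) − 9| ≤ 12|t + 1| < ε provided |t + 1| < ε/12.
Choosing δ = min(1, ε/12) ensures both conditions, hence |(-5t^2 - 7t + 7) − 9| < ε.

δ = min(1, ε/12)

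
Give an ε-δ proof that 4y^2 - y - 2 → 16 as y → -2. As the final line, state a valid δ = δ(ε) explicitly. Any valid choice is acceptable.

Let ε > 0 be given. We want δ > 0 such that 0 < |y + 2| < δ implies |(4y^2 - y - 2) − 16| < ε.
(4y^2 - y - 2) − 16 = 4y^2 - y - 18 = (y + 2)(4y - 9).
So |(4y^2 - y - 2) − 16| = |y + 2|·|4y - 9|.
Assume first that |y + 2| < 2, so |y| < 4. Then |4y - 9| ≤ 4·4 + 9 = 25.
Hence |(4y^2 - y - 2) − 16| ≤ 25|y + 2| < ε provided |y + 2| < ε/25.
Choosing δ = min(2, ε/25) ensures both conditions, hence |(4y^2 - y - 2) − 16| < ε.

δ = min(2, ε/25)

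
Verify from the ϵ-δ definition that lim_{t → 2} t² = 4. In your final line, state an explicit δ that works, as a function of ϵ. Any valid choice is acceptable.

δ = min(2, ϵ/6)

Suppose ϵ > 0. We seek δ > 0 with 0 < |t − 2| < δ ⇒ |t² − 4| < ϵ.
Factor: t² − 4 = (t − 2)(t + 2), so |t² − 4| = |t − 2|·|t + 2|.
Impose δ ≤ 2 so that |t| < 4; then |t + 2| ≤ 6.
Hence |t² − 4| ≤ 6|t − 2|, which is < ϵ once |t − 2| < ϵ/6.
Take δ = min(2, ϵ/6). If 0 < |t − 2| < δ then both bounds hold and |t² − 4| ≤ 6|t − 2| < 6·(ϵ/6) = ϵ.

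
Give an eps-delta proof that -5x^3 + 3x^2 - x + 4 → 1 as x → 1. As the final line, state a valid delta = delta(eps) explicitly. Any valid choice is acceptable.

Let eps > 0 be given. We want delta > 0 such that 0 < |x − 1| < delta implies |(-5x^3 + 3x^2 - x + 4) − 1| < eps.
(-5x^3 + 3x^2 - x + 4) − 1 = -5x^3 + 3x^2 - x + 3 = (x − 1)(-5x^2 - 2x - 3).
So |(-5x^3 + 3x^2 - x + 4) − 1| = |x − 1|·|-5x^2 - 2x - 3|.
Assume first that |x − 1| < 1, so |x| < 2. Then |-5x^2 - 2x - 3| ≤ 5·2^2 + 2·2 + 3 = 27.
Hence |(-5x^3 + 3x^2 - x + 4) − 1| ≤ 27|x − 1| < eps provided |x − 1| < eps/27.
Take delta = min(1, eps/27). Then 0 < |x − 1| < delta gives both |x − 1| < 1 and |x − 1| < eps/27, so |(-5x^3 + 3x^2 - x + 4) − 1| < eps.

delta = min(1, eps/27)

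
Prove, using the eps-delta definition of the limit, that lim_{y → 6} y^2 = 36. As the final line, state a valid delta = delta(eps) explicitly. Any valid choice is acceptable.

Let eps > 0. We seek delta > 0 with 0 < |y − 6| < delta ⇒ |y^2 − 36| < eps.
Factor: y^2 − 36 = (y − 6)(y + 6), so |y^2 − 36| = |y − 6|·|y + 6|.
Restrict delta ≤ 1. Then |y − 6| < 1 gives |y| < 7, so by the triangle inequality |y + 6| ≤ 7 + 6 = 13.
Hence |y^2 − 36| ≤ 13|y − 6|, which is < eps once |y − 6| < eps/13.
Take delta = min(1, eps/13). If 0 < |y − 6| < delta then both bounds hold and |y^2 − 36| ≤ 13|y − 6| < 13·(eps/13) = eps.

delta = min(1, eps/13)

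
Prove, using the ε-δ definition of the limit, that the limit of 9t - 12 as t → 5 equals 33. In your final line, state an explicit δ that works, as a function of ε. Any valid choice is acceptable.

δ = ε/9

Suppose ε > 0. We need δ > 0 so that 0 < |t − 5| < δ implies |(9t - 12) − 33| < ε.
|(9t - 12) − 33| = |9t - 45| = 9|t − 5|.
Thus it suffices that |t − 5| < ε/9.
Choosing δ = ε/9 gives |(9t - 12) − 33| = 9|t − 5| < ε whenever |t − 5| < δ.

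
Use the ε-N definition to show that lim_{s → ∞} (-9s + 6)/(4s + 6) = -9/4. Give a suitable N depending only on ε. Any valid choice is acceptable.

Suppose ε > 0. We seek N > 0 such that s > N implies |(-9s + 6)/(4s + 6) + 9/4| < ε.
(-9s + 6)/(4s + 6) + 9/4 = (4(-9s + 6) − (-9)(4s + 6)) / (4(4s + 6)) = 78/(4(4s + 6)).
For s > 0 we have 4s + 6 > 4s, so |(-9s + 6)/(4s + 6) + 9/4| = 78/(4(4s + 6)) < 78/(4·4s) = (39/8)/s.
Thus |(-9s + 6)/(4s + 6) + 9/4| < ε whenever s > (39/8)/ε.
Take N = (39/8)/ε. If s > N then |(-9s + 6)/(4s + 6) + 9/4| < (39/8)/s < ε.

N = (39/8)/ε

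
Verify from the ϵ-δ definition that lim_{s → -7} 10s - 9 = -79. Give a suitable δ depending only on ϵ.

δ = ϵ/10

Let ϵ > 0 be given. We need δ > 0 so that 0 < |s + 7| < δ implies |(10s - 9) + 79| < ϵ.
|(10s - 9) + 79| = |10s + 70| = 10|s + 7|.
Thus it suffices that |s + 7| < ϵ/10.
Take δ = ϵ/10. If 0 < |s + 7| < δ then |(10s - 9) + 79| = 10|s + 7| < 10·(ϵ/10) = ϵ.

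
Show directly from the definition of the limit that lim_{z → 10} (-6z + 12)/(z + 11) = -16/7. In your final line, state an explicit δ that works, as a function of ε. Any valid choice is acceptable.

Let ε > 0 be given. We want δ > 0 with 0 < |z − 10| < δ ⇒ |(-6z + 12)/(z + 11) + 16/7| < ε.
Combining over a common denominator, (-6z + 12)/(z + 11) + 16/7 = [(-6z + 12)·21 − (-48)·(z + 11)] / [21·(z + 11)] = -78(z − 10) / (21(z + 11)).
So |(-6z + 12)/(z + 11) + 16/7| = 78|z − 10| / (21·|z + 11|).
Require δ ≤ 21/2, so |z + 11| ≥ |21| − |z − 10| > 21 − 21/2 = 21/2.
Hence |(-6z + 12)/(z + 11) + 16/7| < 78|z − 10|/(21·(21/2)) = (52/147)|z − 10|, which is < ε once |z − 10| < (147/52)ε.
Take δ = min(21/2, (147/52)ε). Then 0 < |z − 10| < δ forces both bounds, so |(-6z + 12)/(z + 11) + 16/7| < ε.

δ = min(21/2, (147/52)ε)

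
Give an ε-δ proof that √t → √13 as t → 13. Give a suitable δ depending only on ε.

Let ε > 0 be given. We want δ > 0 such that 0 < |t − 13| < δ implies |√t − √13| < ε.
Multiplying by the conjugate, |√t − √13| = |t − 13|/(√t + √13).
Restrict δ ≤ 13 so that |t − 13| < 13 forces t > 0, and then √t + √13 > √13.
Hence |√t − √13| < |t − 13|/√13, which is < ε once |t − 13| < √13·ε.
Take δ = min(13, √13·ε). If 0 < |t − 13| < δ then t > 0 and |√t − √13| < |t − 13|/√13 < ε.

δ = min(13, √13·ε)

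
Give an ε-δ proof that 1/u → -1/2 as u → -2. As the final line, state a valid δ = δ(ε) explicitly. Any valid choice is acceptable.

Fix ε > 0. We seek δ > 0 such that 0 < |u + 2| < δ implies |1/u + 1/2| < ε.
|1/u + 1/2| = |-2 − u|/(2·|u|) = |u + 2|/(2|u|).
Require δ ≤ 1 so that |u| > 2 − 1 = 1, hence 2|u| > 2.
Then |1/u + 1/2| < |u + 2|/2, which is < ε when |u + 2| < 2ε.
Take δ = min(1, 2ε). Then 0 < |u + 2| < δ gives both |u + 2| < 1 and |u + 2| < 2ε, so |1/u + 1/2| < ε.

δ = min(1, 2ε)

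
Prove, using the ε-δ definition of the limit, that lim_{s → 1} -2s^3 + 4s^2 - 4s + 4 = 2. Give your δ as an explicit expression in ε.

δ = min(1, ε/14)

Fix ε > 0. We want δ > 0 such that 0 < |s − 1| < δ implies |(-2s^3 + 4s^2 - 4s + 4) − 2| < ε.
(-2s^3 + 4s^2 - 4s + 4) − 2 = -2s^3 + 4s^2 - 4s + 2 = (s − 1)(-2s^2 + 2s - 2).
So |(-2s^3 + 4s^2 - 4s + 4) − 2| = |s − 1|·|-2s^2 + 2s - 2|.
Require δ ≤ 1. Then |s − 1| < 1 gives |s| < 2, and by the triangle inequality |-2s^2 + 2s - 2| ≤ 2·2^2 + 2·2 + 2 = 14.
Hence |(-2s^3 + 4s^2 - 4s + 4) − 2| ≤ 14|s − 1| < ε provided |s − 1| < ε/14.
Choosing δ = min(1, ε/14) ensures both conditions, hence |(-2s^3 + 4s^2 - 4s + 4) − 2| < ε.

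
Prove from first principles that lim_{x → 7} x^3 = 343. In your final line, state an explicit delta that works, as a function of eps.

Let eps > 0. We seek delta > 0 with 0 < |x − 7| < delta ⇒ |x^3 − 343| < eps.
Factor: x^3 − 343 = (x − 7)(x^2 + 7x + 49), so |x^3 − 343| = |x − 7|·|x^2 + 7x + 49|.
Restrict delta ≤ 2. Then |x − 7| < 2 gives |x| < 9, so by the triangle inequality |x^2 + 7x + 49| ≤ 9^2 + 7·9 + 49 = 193.
Hence |x^3 − 343| ≤ 193|x − 7|, which is < eps once |x − 7| < eps/193.
Take delta = min(2, eps/193). If 0 < |x − 7| < delta then both bounds hold and |x^3 − 343| ≤ 193|x − 7| < 193·(eps/193) = eps.

delta = min(2, eps/193)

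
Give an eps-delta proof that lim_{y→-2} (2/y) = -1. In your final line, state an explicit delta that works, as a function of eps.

Fix eps > 0. We seek delta > 0 such that 0 < |y + 2| < delta implies |2/y + 1| < eps.
|2/y + 1| = 2·|-2 − y|/(2·|y|) = 2|y + 2|/(2|y|).
Restrict delta ≤ 1. Then |y + 2| < 1 gives |y| > 1, so 2|y| > 2.
Then |2/y + 1| < 2|y + 2|/2, which is < eps when |y + 2| < eps.
Take delta = min(1, eps). Then 0 < |y + 2| < delta gives both |y + 2| < 1 and |y + 2| < eps, so |2/y + 1| < eps.

delta = min(1, eps)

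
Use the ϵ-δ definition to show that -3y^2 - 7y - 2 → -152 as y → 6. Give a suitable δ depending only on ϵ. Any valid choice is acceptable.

δ = min(1, ϵ/46)

Suppose ϵ > 0. We want δ > 0 such that 0 < |y − 6| < δ implies |(-3y^2 - 7y - 2) + 152| < ϵ.
(-3y^2 - 7y - 2) + 152 = -3y^2 - 7y + 150 = (y − 6)(-3y - 25).
So |(-3y^2 - 7y - 2) + 152| = |y − 6|·|-3y - 25|.
Assume first that |y − 6| < 1, so |y| < 7. Then |-3y - 25| ≤ 3·7 + 25 = 46.
Hence |(-3y^2 - 7y - 2) + 152| ≤ 46|y − 6| < ϵ provided |y − 6| < ϵ/46.
Choosing δ = min(1, ϵ/46) ensures both conditions, hence |(-3y^2 - 7y - 2) + 152| < ϵ.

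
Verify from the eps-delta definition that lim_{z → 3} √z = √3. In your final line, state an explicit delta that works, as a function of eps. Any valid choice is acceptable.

delta = min(3, √3·eps)

Let eps > 0. We want delta > 0 such that 0 < |z − 3| < delta implies |√z − √3| < eps.
Multiplying by the conjugate, |√z − √3| = |z − 3|/(√z + √3).
Restrict delta ≤ 3 so that |z − 3| < 3 forces z > 0, and then √z + √3 > √3.
Hence |√z − √3| < |z − 3|/√3, which is < eps once |z − 3| < √3·eps.
Take delta = min(3, √3·eps). If 0 < |z − 3| < delta then z > 0 and |√z − √3| < |z − 3|/√3 < eps.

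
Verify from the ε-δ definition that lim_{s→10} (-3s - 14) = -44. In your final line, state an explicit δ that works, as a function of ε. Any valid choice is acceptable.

Fix ε > 0. We need δ > 0 so that 0 < |s − 10| < δ implies |(-3s - 14) + 44| < ε.
|(-3s - 14) + 44| = |-3s + 30| = 3|s − 10|.
Thus it suffices that |s − 10| < ε/3.
Choosing δ = ε/3 gives |(-3s - 14) + 44| = 3|s − 10| < ε whenever |s − 10| < δ.

δ = ε/3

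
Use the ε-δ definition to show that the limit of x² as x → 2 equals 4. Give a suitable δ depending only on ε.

Suppose ε > 0. We seek δ > 0 with 0 < |x − 2| < δ ⇒ |x² − 4| < ε.
Factor: x² − 4 = (x − 2)(x + 2), so |x² − 4| = |x − 2|·|x + 2|.
Impose δ ≤ 1 so that |x| < 3; then |x + 2| ≤ 5.
Hence |x² − 4| ≤ 5|x − 2|, which is < ε once |x − 2| < ε/5.
Take δ = min(1, ε/5). If 0 < |x − 2| < δ then both bounds hold and |x² − 4| ≤ 5|x − 2| < 5·(ε/5) = ε.

δ = min(1, ε/5)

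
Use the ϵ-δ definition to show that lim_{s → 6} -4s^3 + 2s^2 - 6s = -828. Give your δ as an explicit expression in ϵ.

δ = min(2, ϵ/570)

Let ϵ > 0 be given. We want δ > 0 such that 0 < |s − 6| < δ implies |(-4s^3 + 2s^2 - 6s) + 828| < ϵ.
(-4s^3 + 2s^2 - 6s) + 828 = -4s^3 + 2s^2 - 6s + 828 = (s − 6)(-4s^2 - 22s - 138).
So |(-4s^3 + 2s^2 - 6s) + 828| = |s − 6|·|-4s^2 - 22s - 138|.
Require δ ≤ 2. Then |s − 6| < 2 gives |s| < 8, and by the triangle inequality |-4s^2 - 22s - 138| ≤ 4·8^2 + 22·8 + 138 = 570.
Hence |(-4s^3 + 2s^2 - 6s) + 828| ≤ 570|s − 6| < ϵ provided |s − 6| < ϵ/570.
Choosing δ = min(2, ϵ/570) ensures both conditions, hence |(-4s^3 + 2s^2 - 6s) + 828| < ϵ.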